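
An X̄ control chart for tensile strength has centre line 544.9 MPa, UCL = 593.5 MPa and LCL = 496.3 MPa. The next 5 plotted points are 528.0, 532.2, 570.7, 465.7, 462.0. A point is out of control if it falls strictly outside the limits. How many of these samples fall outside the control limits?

2

Compare each point to [496.3, 593.5]: sample 4 = 465.7 < LCL; sample 5 = 462.0 < LCL.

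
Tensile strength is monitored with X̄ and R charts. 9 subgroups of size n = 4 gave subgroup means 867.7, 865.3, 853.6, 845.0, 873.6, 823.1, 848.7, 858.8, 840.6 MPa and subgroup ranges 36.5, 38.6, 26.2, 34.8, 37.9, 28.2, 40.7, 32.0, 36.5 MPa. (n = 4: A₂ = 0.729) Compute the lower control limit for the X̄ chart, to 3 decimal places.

827.710

X̄̄ = (867.7 + 865.3 + 853.6 + 845.0 + 873.6 + 823.1 + 848.7 + 858.8 + 840.6) / 9 = 7676.4000 / 9 = 852.9333
R̄ = (36.5 + 38.6 + 26.2 + 34.8 + 37.9 + 28.2 + 40.7 + 32.0 + 36.5) / 9 = 311.4000 / 9 = 34.6000
LCL = X̄̄ − A₂·R̄ = 852.9333 − 0.729 × 34.6000 = 827.7099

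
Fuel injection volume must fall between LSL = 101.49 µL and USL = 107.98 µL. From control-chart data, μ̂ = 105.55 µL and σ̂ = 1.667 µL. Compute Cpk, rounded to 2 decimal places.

0.49

Cpu = (USL − μ̂) / (3σ̂) = (107.98 − 105.55) / (3 × 1.667) = 0.4859; Cpl = (μ̂ − LSL) / (3σ̂) = (105.55 − 101.49) / (3 × 1.667) = 0.8118; Cpk = min(Cpu, Cpl) = 0.4859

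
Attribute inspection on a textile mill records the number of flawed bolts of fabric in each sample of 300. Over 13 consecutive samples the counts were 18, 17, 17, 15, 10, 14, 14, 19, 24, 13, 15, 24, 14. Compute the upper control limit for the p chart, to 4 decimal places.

0.0943

p̄ = Σdᵢ / (k·n) = 214 / (13 × 300) = 0.05487
UCL = p̄ + 3·√(p̄(1−p̄)/n) = 0.05487 + 3 × √(0.05487×0.94513/300) = 0.05487 + 3 × 0.01315 = 0.09432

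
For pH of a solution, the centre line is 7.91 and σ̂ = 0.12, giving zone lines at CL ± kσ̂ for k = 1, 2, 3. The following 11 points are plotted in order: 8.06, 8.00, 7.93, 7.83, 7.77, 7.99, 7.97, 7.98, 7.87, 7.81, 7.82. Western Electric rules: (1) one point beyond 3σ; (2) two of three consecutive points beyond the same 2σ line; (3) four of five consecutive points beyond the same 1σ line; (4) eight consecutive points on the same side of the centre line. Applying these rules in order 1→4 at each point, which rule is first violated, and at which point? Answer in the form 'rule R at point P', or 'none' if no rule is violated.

Zone of each point (C = within 1σ̂, B = 1σ̂–2σ̂, A = 2σ̂–3σ̂, * = beyond 3σ̂; sign = side of CL): 1:+B, 2:+C, 3:+C, 4:-C, 5:-B, 6:+C, 7:+C, 8:+C, 9:-C, 10:-C, 11:-C
No rule fires across all 11 points.

none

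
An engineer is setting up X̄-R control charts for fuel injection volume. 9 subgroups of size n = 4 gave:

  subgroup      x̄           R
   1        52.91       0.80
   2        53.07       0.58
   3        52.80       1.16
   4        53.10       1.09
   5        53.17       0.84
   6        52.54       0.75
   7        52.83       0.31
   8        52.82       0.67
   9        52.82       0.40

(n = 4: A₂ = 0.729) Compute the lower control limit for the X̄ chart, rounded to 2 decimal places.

X̄̄ = (52.91 + 53.07 + 52.80 + 53.10 + 53.17 + 52.54 + 52.83 + 52.82 + 52.82) / 9 = 476.0600 / 9 = 52.8956
R̄ = (0.80 + 0.58 + 1.16 + 1.09 + 0.84 + 0.75 + 0.31 + 0.67 + 0.40) / 9 = 6.6000 / 9 = 0.7333
LCL = X̄̄ − A₂·R̄ = 52.8956 − 0.729 × 0.7333 = 52.3610

52.36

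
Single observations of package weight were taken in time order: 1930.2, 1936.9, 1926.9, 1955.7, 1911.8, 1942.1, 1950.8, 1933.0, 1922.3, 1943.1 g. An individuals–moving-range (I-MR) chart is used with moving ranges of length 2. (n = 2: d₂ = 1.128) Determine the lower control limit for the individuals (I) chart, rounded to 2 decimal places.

X̄ = (1930.2 + 1936.9 + 1926.9 + 1955.7 + 1911.8 + 1942.1 + 1950.8 + 1933.0 + 1922.3 + 1943.1) / 10 = 1935.2800
Moving ranges: 6.7, 10.0, 28.8, 43.9, 30.3, 8.7, 17.8, 10.7, 20.8; M̄R̄ = 177.7000 / 9 = 19.7444
LCL = X̄ − 3·M̄R̄/d₂ = 1935.2800 − 3 × 19.7444 / 1.128 = 1882.7682

1882.77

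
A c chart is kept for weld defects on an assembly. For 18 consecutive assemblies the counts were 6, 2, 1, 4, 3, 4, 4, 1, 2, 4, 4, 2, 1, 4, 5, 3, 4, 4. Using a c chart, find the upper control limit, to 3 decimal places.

8.607

c̄ = (6 + 2 + 1 + 4 + 3 + 4 + 4 + 1 + 2 + 4 + 4 + 2 + 1 + 4 + 5 + 3 + 4 + 4) / 18 = 58 / 18 = 3.2222
UCL = c̄ + 3√c̄ = 3.2222 + 3 × √3.2222 = 3.2222 + 3 × 1.7951 = 8.6074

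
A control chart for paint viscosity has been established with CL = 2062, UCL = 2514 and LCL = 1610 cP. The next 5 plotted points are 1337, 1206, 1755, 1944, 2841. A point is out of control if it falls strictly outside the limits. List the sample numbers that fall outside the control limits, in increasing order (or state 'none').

1, 2, 5

Compare each point to [1610, 2514]: sample 1 = 1337 < LCL; sample 2 = 1206 < LCL; sample 5 = 2841 > UCL.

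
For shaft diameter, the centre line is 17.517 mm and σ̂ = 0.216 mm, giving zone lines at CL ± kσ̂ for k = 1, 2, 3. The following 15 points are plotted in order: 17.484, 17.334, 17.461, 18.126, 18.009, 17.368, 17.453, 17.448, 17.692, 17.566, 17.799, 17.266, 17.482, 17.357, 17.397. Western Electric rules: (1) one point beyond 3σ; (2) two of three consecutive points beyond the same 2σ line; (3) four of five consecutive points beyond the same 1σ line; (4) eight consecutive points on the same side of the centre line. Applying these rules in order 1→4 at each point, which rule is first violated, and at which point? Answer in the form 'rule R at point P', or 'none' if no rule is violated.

rule 2 at point 5

Zone of each point (C = within 1σ̂, B = 1σ̂–2σ̂, A = 2σ̂–3σ̂, * = beyond 3σ̂; sign = side of CL): 1:-C, 2:-C, 3:-C, 4:+A, 5:+A, 6:-C, 7:-C, 8:-C, 9:+C, 10:+C, 11:+B, 12:-B, 13:-C, 14:-C, 15:-C
Rule 2 (two of three consecutive points beyond the same 2σ limit) is satisfied at point 5.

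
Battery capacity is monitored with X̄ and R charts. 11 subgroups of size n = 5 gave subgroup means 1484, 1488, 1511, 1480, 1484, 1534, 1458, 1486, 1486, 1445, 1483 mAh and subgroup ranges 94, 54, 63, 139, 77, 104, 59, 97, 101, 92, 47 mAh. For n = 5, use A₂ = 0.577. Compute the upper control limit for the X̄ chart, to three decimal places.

X̄̄ = (1484 + 1488 + 1511 + 1480 + 1484 + 1534 + 1458 + 1486 + 1486 + 1445 + 1483) / 11 = 16339.0000 / 11 = 1485.3636
R̄ = (94 + 54 + 63 + 139 + 77 + 104 + 59 + 97 + 101 + 92 + 47) / 11 = 927.0000 / 11 = 84.2727
UCL = X̄̄ + A₂·R̄ = 1485.3636 + 0.577 × 84.2727 = 1533.9890

1533.989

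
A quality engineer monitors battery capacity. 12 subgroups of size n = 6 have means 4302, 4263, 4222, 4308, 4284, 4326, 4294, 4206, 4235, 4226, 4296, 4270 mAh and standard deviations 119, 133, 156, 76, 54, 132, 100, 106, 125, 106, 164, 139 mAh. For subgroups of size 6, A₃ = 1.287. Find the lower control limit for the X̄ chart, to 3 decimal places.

X̄̄ = (4302 + 4263 + 4222 + 4308 + 4284 + 4326 + 4294 + 4206 + 4235 + 4226 + 4296 + 4270) / 12 = 4269.3333
s̄ = (119 + 133 + 156 + 76 + 54 + 132 + 100 + 106 + 125 + 106 + 164 + 139) / 12 = 117.5000
LCL = X̄̄ − A₃·s̄ = 4269.3333 − 1.287 × 117.5000 = 4118.1108

4118.111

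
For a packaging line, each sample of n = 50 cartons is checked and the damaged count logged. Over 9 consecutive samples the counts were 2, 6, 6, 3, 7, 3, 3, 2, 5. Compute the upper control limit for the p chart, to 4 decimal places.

0.1988

p̄ = Σdᵢ / (k·n) = 37 / (9 × 50) = 0.08222
UCL = p̄ + 3·√(p̄(1−p̄)/n) = 0.08222 + 3 × √(0.08222×0.91778/50) = 0.08222 + 3 × 0.03885 = 0.19877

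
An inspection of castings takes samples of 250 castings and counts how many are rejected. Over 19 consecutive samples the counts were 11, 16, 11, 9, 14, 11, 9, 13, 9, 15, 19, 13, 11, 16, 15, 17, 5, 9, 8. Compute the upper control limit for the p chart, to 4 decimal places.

p̄ = Σdᵢ / (k·n) = 231 / (19 × 250) = 0.04863
UCL = p̄ + 3·√(p̄(1−p̄)/n) = 0.04863 + 3 × √(0.04863×0.95137/250) = 0.04863 + 3 × 0.01360 = 0.08944

0.0894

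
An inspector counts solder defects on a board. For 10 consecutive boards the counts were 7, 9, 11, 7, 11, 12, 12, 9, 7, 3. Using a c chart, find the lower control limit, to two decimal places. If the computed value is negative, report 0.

0.00

c̄ = (7 + 9 + 11 + 7 + 11 + 12 + 12 + 9 + 7 + 3) / 10 = 88 / 10 = 8.8000
LCL = c̄ − 3√c̄ = 8.8000 − 3 × 2.9665 = -0.0994 → 0 (cannot be negative)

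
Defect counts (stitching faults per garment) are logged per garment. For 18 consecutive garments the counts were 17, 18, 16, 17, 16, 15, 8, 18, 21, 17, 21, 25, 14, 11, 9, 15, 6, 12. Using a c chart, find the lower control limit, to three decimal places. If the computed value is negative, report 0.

c̄ = (17 + 18 + 16 + 17 + 16 + 15 + 8 + 18 + 21 + 17 + 21 + 25 + 14 + 11 + 9 + 15 + 6 + 12) / 18 = 276 / 18 = 15.3333
LCL = c̄ − 3√c̄ = 15.3333 − 3 × 3.9158 = 3.5860

3.586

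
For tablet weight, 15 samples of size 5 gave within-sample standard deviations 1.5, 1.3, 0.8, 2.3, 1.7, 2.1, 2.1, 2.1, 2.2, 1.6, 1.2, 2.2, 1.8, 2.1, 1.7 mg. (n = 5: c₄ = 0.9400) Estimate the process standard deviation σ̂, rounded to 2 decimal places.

1.89

s̄ = (1.5 + 1.3 + 0.8 + 2.3 + 1.7 + 2.1 + 2.1 + 2.1 + 2.2 + 1.6 + 1.2 + 2.2 + 1.8 + 2.1 + 1.7) / 15 = 1.7800
σ̂ = s̄ / c₄ = 1.7800 / 0.9400 = 1.8936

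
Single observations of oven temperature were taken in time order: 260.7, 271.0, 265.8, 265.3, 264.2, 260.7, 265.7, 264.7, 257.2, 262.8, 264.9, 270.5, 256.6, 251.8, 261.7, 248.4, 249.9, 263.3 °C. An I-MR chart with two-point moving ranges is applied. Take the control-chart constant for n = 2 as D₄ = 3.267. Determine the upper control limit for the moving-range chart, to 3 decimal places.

20.025

Moving ranges: 10.3, 5.2, 0.5, 1.1, 3.5, 5.0, 1.0, 7.5, 5.6, 2.1, 5.6, 13.9, 4.8, 9.9, 13.3, 1.5, 13.4; M̄R̄ = 104.2000 / 17 = 6.1294
UCL_MR = D₄·M̄R̄ = 3.267 × 6.1294 = 20.0248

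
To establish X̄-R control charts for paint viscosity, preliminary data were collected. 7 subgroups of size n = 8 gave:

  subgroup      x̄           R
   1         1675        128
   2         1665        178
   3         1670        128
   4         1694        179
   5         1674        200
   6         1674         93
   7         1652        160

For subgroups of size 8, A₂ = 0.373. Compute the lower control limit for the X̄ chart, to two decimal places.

X̄̄ = (1675 + 1665 + 1670 + 1694 + 1674 + 1674 + 1652) / 7 = 11704.0000 / 7 = 1672.0000
R̄ = (128 + 178 + 128 + 179 + 200 + 93 + 160) / 7 = 1066.0000 / 7 = 152.2857
LCL = X̄̄ − A₂·R̄ = 1672.0000 − 0.373 × 152.2857 = 1615.1974

1615.20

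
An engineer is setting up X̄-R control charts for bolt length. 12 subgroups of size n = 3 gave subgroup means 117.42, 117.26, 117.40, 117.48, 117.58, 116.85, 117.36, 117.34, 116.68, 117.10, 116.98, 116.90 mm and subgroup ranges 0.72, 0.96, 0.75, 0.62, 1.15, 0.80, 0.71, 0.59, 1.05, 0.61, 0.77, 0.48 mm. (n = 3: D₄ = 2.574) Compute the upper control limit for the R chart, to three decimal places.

R̄ = (0.72 + 0.96 + 0.75 + 0.62 + 1.15 + 0.80 + 0.71 + 0.59 + 1.05 + 0.61 + 0.77 + 0.48) / 12 = 9.2100 / 12 = 0.7675
UCL_R = D₄·R̄ = 2.574 × 0.7675 = 1.9755

1.976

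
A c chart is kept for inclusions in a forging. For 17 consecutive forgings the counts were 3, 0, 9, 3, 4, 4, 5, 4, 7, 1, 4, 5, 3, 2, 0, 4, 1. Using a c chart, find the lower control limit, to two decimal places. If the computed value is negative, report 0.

c̄ = (3 + 0 + 9 + 3 + 4 + 4 + 5 + 4 + 7 + 1 + 4 + 5 + 3 + 2 + 0 + 4 + 1) / 17 = 59 / 17 = 3.4706
LCL = c̄ − 3√c̄ = 3.4706 − 3 × 1.8630 = -2.1183 → 0 (cannot be negative)

0.00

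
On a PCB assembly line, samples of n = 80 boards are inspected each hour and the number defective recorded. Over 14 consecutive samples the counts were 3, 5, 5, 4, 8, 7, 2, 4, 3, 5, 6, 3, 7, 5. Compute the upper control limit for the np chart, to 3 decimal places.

11.149

p̄ = Σdᵢ / (k·n) = 67 / (14 × 80) = 0.05982
UCL = np̄ + 3·√(np̄(1−p̄)) = 4.7857 + 3 × √(4.7857×0.94018) = 4.7857 + 3 × 2.1212 = 11.1493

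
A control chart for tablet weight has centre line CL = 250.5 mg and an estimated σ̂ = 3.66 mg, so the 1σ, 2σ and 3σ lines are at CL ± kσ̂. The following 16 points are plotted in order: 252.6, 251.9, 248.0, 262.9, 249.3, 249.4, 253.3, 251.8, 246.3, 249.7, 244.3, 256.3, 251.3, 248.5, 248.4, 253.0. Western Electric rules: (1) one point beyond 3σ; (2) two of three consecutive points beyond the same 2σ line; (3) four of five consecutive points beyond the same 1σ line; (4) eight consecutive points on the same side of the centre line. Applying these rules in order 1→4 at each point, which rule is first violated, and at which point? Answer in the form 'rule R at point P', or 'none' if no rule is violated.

rule 1 at point 4

Zone of each point (C = within 1σ̂, B = 1σ̂–2σ̂, A = 2σ̂–3σ̂, * = beyond 3σ̂; sign = side of CL): 1:+C, 2:+C, 3:-C, 4:+*, 5:-C, 6:-C, 7:+C, 8:+C, 9:-B, 10:-C, 11:-B, 12:+B, 13:+C, 14:-C, 15:-C, 16:+C
Rule 1 (one point beyond the 3σ limits) is satisfied at point 4.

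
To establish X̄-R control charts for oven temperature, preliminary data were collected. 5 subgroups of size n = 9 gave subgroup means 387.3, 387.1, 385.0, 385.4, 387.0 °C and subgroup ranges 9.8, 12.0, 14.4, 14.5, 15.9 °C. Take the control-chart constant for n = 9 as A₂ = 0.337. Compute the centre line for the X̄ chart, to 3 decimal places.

386.360

X̄̄ = (387.3 + 387.1 + 385.0 + 385.4 + 387.0) / 5 = 1931.8000 / 5 = 386.3600
CL = X̄̄ = 386.3600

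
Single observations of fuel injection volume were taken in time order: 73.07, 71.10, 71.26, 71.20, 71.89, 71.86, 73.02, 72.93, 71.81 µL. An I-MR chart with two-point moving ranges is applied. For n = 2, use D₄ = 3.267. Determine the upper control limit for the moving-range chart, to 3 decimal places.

2.156

Moving ranges: 1.97, 0.16, 0.06, 0.69, 0.03, 1.16, 0.09, 1.12; M̄R̄ = 5.2800 / 8 = 0.6600
UCL_MR = D₄·M̄R̄ = 3.267 × 0.6600 = 2.1562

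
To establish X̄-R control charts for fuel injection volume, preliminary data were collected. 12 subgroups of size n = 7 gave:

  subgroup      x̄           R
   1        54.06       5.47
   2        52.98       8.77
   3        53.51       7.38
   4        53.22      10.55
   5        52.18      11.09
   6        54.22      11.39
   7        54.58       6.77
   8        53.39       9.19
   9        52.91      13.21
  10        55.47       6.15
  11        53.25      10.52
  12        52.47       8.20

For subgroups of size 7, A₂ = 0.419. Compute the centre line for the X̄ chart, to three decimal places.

53.520

X̄̄ = (54.06 + 52.98 + 53.51 + 53.22 + 52.18 + 54.22 + 54.58 + 53.39 + 52.91 + 55.47 + 53.25 + 52.47) / 12 = 642.2400 / 12 = 53.5200
CL = X̄̄ = 53.5200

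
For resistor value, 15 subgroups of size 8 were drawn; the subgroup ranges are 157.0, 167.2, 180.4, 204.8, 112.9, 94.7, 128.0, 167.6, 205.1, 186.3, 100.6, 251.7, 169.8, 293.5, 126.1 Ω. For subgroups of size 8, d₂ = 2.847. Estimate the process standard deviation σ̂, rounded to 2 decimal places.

R̄ = (157.0 + 167.2 + 180.4 + 204.8 + 112.9 + 94.7 + 128.0 + 167.6 + 205.1 + 186.3 + 100.6 + 251.7 + 169.8 + 293.5 + 126.1) / 15 = 169.7133
σ̂ = R̄ / d₂ = 169.7133 / 2.847 = 59.6113

59.61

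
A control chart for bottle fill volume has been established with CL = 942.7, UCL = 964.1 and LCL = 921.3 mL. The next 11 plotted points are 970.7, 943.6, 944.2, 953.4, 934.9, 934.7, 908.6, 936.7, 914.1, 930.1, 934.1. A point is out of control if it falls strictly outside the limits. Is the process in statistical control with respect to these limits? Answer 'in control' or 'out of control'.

out of control

Compare each point to [921.3, 964.1]: sample 1 = 970.7 > UCL; sample 7 = 908.6 < LCL; sample 9 = 914.1 < LCL.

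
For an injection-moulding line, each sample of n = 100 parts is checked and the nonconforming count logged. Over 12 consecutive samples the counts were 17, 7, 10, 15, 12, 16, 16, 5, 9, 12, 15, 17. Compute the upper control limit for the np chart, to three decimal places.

22.533

p̄ = Σdᵢ / (k·n) = 151 / (12 × 100) = 0.12583
UCL = np̄ + 3·√(np̄(1−p̄)) = 12.5833 + 3 × √(12.5833×0.87417) = 12.5833 + 3 × 3.3166 = 22.5332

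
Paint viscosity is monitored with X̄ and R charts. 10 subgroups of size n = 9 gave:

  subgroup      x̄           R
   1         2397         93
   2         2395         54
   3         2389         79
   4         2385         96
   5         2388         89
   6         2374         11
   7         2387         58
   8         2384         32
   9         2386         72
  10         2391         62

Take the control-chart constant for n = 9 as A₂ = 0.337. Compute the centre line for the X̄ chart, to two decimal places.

X̄̄ = (2397 + 2395 + 2389 + 2385 + 2388 + 2374 + 2387 + 2384 + 2386 + 2391) / 10 = 23876.0000 / 10 = 2387.6000
CL = X̄̄ = 2387.6000

2387.60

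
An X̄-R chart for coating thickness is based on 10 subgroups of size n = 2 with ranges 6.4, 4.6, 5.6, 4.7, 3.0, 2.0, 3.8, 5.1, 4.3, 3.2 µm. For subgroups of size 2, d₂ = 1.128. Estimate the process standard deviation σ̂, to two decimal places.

3.79

R̄ = (6.4 + 4.6 + 5.6 + 4.7 + 3.0 + 2.0 + 3.8 + 5.1 + 4.3 + 3.2) / 10 = 4.2700
σ̂ = R̄ / d₂ = 4.2700 / 1.128 = 3.7855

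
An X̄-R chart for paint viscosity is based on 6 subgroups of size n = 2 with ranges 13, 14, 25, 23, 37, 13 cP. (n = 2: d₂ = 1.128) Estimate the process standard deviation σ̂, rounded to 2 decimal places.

18.47

R̄ = (13 + 14 + 25 + 23 + 37 + 13) / 6 = 20.8333
σ̂ = R̄ / d₂ = 20.8333 / 1.128 = 18.4693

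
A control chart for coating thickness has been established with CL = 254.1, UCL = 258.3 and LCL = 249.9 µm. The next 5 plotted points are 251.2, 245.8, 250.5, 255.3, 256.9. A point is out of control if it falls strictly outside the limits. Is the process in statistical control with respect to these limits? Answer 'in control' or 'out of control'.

Compare each point to [249.9, 258.3]: sample 2 = 245.8 < LCL.

out of control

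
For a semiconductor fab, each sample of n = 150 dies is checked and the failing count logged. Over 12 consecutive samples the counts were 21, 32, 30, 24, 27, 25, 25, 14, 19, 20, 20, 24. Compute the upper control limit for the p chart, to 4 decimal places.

p̄ = Σdᵢ / (k·n) = 281 / (12 × 150) = 0.15611
UCL = p̄ + 3·√(p̄(1−p̄)/n) = 0.15611 + 3 × √(0.15611×0.84389/150) = 0.15611 + 3 × 0.02964 = 0.24502

0.2450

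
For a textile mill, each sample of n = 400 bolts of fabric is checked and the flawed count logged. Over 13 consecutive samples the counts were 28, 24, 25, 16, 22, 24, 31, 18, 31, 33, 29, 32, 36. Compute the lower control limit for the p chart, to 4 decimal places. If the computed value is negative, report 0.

p̄ = Σdᵢ / (k·n) = 349 / (13 × 400) = 0.06712
LCL = p̄ − 3·√(p̄(1−p̄)/n) = 0.06712 − 3 × 0.01251 = 0.02958

0.0296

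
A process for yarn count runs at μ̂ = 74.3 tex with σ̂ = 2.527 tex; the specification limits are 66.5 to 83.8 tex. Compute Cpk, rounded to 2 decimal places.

1.03

Cpu = (USL − μ̂) / (3σ̂) = (83.8 − 74.3) / (3 × 2.527) = 1.2531; Cpl = (μ̂ − LSL) / (3σ̂) = (74.3 − 66.5) / (3 × 2.527) = 1.0289; Cpk = min(Cpu, Cpl) = 1.0289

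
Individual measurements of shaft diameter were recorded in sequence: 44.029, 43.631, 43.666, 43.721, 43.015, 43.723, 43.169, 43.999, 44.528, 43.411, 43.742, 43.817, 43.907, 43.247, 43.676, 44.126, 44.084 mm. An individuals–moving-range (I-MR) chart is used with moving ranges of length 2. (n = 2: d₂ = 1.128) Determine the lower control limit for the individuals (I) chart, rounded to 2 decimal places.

X̄ = (44.029 + 43.631 + 43.666 + 43.721 + 43.015 + 43.723 + 43.169 + 43.999 + 44.528 + 43.411 + 43.742 + 43.817 + 43.907 + 43.247 + 43.676 + 44.126 + 44.084) / 17 = 43.7348
Moving ranges: 0.398, 0.035, 0.055, 0.706, 0.708, 0.554, 0.830, 0.529, 1.117, 0.331, 0.075, 0.090, 0.660, 0.429, 0.450, 0.042; M̄R̄ = 7.0090 / 16 = 0.4381
LCL = X̄ − 3·M̄R̄/d₂ = 43.7348 − 3 × 0.4381 / 1.128 = 42.5697

42.57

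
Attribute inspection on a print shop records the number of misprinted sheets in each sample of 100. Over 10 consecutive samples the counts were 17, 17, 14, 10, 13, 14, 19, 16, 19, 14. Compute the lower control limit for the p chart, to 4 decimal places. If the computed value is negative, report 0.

0.0450

p̄ = Σdᵢ / (k·n) = 153 / (10 × 100) = 0.15300
LCL = p̄ − 3·√(p̄(1−p̄)/n) = 0.15300 − 3 × 0.03600 = 0.04500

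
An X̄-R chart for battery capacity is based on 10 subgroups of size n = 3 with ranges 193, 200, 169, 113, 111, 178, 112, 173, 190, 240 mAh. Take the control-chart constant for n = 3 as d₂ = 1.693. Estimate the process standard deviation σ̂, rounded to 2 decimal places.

99.17

R̄ = (193 + 200 + 169 + 113 + 111 + 178 + 112 + 173 + 190 + 240) / 10 = 167.9000
σ̂ = R̄ / d₂ = 167.9000 / 1.693 = 99.1731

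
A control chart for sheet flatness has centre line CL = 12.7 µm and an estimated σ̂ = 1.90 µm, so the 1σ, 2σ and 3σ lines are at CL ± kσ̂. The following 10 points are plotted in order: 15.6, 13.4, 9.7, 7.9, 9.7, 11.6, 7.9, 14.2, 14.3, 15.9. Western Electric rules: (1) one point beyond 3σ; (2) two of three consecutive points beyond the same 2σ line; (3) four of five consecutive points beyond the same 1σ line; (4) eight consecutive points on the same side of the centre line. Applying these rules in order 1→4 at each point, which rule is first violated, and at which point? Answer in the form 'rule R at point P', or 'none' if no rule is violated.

rule 3 at point 7

Zone of each point (C = within 1σ̂, B = 1σ̂–2σ̂, A = 2σ̂–3σ̂, * = beyond 3σ̂; sign = side of CL): 1:+B, 2:+C, 3:-B, 4:-A, 5:-B, 6:-C, 7:-A, 8:+C, 9:+C, 10:+B
Rule 3 (four of five consecutive points beyond the same 1σ limit) is satisfied at point 7.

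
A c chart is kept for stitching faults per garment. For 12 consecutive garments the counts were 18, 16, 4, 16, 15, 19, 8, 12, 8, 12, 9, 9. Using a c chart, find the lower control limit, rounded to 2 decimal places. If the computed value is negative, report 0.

c̄ = (18 + 16 + 4 + 16 + 15 + 19 + 8 + 12 + 8 + 12 + 9 + 9) / 12 = 146 / 12 = 12.1667
LCL = c̄ − 3√c̄ = 12.1667 − 3 × 3.4881 = 1.7024

1.70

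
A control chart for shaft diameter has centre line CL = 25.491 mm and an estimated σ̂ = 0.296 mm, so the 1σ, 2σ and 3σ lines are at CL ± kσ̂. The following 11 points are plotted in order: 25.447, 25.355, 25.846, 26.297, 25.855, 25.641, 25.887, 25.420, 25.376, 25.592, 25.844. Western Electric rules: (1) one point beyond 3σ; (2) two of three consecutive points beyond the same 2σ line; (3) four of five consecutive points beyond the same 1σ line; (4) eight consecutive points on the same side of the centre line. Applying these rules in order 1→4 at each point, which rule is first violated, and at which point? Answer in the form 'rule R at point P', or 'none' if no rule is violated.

Zone of each point (C = within 1σ̂, B = 1σ̂–2σ̂, A = 2σ̂–3σ̂, * = beyond 3σ̂; sign = side of CL): 1:-C, 2:-C, 3:+B, 4:+A, 5:+B, 6:+C, 7:+B, 8:-C, 9:-C, 10:+C, 11:+B
Rule 3 (four of five consecutive points beyond the same 1σ limit) is satisfied at point 7.

rule 3 at point 7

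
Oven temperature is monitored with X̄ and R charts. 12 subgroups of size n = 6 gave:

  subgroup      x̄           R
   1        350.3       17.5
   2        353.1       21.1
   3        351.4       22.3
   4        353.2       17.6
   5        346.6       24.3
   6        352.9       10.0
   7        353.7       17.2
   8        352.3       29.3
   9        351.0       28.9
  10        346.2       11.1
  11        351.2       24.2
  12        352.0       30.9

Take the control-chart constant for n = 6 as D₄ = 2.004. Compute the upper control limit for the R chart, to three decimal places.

R̄ = (17.5 + 21.1 + 22.3 + 17.6 + 24.3 + 10.0 + 17.2 + 29.3 + 28.9 + 11.1 + 24.2 + 30.9) / 12 = 254.4000 / 12 = 21.2000
UCL_R = D₄·R̄ = 2.004 × 21.2000 = 42.4848

42.485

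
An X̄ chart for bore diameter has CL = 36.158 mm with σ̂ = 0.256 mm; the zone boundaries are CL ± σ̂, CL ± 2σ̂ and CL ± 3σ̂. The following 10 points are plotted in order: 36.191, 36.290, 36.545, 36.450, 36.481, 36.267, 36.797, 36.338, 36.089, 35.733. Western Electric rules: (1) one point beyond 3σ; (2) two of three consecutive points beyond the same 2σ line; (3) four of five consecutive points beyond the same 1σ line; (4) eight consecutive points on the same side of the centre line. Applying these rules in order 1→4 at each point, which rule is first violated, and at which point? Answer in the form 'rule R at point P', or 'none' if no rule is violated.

rule 3 at point 7

Zone of each point (C = within 1σ̂, B = 1σ̂–2σ̂, A = 2σ̂–3σ̂, * = beyond 3σ̂; sign = side of CL): 1:+C, 2:+C, 3:+B, 4:+B, 5:+B, 6:+C, 7:+A, 8:+C, 9:-C, 10:-B
Rule 3 (four of five consecutive points beyond the same 1σ limit) is satisfied at point 7.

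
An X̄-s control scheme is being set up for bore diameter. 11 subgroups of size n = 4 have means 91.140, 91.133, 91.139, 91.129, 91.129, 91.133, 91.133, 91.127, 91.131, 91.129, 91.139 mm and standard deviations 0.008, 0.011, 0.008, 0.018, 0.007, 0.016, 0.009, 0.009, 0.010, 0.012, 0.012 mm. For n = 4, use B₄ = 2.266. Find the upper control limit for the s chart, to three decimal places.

s̄ = (0.008 + 0.011 + 0.008 + 0.018 + 0.007 + 0.016 + 0.009 + 0.009 + 0.010 + 0.012 + 0.012) / 11 = 0.0109
UCL_s = B₄·s̄ = 2.266 × 0.0109 = 0.0247

0.025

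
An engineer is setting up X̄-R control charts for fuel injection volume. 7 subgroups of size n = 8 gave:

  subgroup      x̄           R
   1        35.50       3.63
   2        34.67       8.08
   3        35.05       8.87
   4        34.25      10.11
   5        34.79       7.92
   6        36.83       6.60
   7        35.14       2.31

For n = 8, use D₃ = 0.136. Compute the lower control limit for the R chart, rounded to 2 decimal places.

R̄ = (3.63 + 8.08 + 8.87 + 10.11 + 7.92 + 6.60 + 2.31) / 7 = 47.5200 / 7 = 6.7886
LCL_R = D₃·R̄ = 0.136 × 6.7886 = 0.9232

0.92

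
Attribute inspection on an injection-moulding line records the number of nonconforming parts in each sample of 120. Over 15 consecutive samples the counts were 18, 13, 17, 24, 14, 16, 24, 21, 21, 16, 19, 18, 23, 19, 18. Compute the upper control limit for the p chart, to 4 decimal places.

0.2555

p̄ = Σdᵢ / (k·n) = 281 / (15 × 120) = 0.15611
UCL = p̄ + 3·√(p̄(1−p̄)/n) = 0.15611 + 3 × √(0.15611×0.84389/120) = 0.15611 + 3 × 0.03313 = 0.25551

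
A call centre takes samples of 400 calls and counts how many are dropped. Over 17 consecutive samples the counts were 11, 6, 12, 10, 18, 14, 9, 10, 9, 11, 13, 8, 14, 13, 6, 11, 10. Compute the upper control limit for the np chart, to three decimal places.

20.643

p̄ = Σdᵢ / (k·n) = 185 / (17 × 400) = 0.02721
UCL = np̄ + 3·√(np̄(1−p̄)) = 10.8824 + 3 × √(10.8824×0.97279) = 10.8824 + 3 × 3.2537 = 20.6433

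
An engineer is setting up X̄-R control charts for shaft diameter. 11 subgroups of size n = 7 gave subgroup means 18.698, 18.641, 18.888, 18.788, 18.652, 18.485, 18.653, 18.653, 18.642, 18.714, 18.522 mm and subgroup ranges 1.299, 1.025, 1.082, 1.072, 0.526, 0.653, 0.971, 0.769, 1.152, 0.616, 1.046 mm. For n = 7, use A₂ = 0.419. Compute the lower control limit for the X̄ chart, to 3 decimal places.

18.278

X̄̄ = (18.698 + 18.641 + 18.888 + 18.788 + 18.652 + 18.485 + 18.653 + 18.653 + 18.642 + 18.714 + 18.522) / 11 = 205.3360 / 11 = 18.6669
R̄ = (1.299 + 1.025 + 1.082 + 1.072 + 0.526 + 0.653 + 0.971 + 0.769 + 1.152 + 0.616 + 1.046) / 11 = 10.2110 / 11 = 0.9283
LCL = X̄̄ − A₂·R̄ = 18.6669 − 0.419 × 0.9283 = 18.2780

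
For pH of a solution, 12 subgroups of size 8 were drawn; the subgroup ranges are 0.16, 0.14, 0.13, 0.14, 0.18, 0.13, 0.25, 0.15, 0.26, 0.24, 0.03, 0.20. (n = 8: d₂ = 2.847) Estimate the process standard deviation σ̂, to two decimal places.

0.06

R̄ = (0.16 + 0.14 + 0.13 + 0.14 + 0.18 + 0.13 + 0.25 + 0.15 + 0.26 + 0.24 + 0.03 + 0.20) / 12 = 0.1675
σ̂ = R̄ / d₂ = 0.1675 / 2.847 = 0.0588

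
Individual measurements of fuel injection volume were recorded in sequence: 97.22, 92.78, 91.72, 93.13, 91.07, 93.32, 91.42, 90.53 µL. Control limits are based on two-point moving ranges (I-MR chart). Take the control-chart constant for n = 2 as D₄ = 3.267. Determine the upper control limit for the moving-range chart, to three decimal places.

Moving ranges: 4.44, 1.06, 1.41, 2.06, 2.25, 1.90, 0.89; M̄R̄ = 14.0100 / 7 = 2.0014
UCL_MR = D₄·M̄R̄ = 3.267 × 2.0014 = 6.5387

6.539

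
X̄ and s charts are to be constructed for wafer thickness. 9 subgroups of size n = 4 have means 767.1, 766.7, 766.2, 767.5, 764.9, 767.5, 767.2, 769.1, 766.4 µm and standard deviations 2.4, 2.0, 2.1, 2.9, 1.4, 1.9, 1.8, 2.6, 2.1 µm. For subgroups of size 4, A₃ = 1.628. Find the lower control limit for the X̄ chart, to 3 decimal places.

X̄̄ = (767.1 + 766.7 + 766.2 + 767.5 + 764.9 + 767.5 + 767.2 + 769.1 + 766.4) / 9 = 766.9556
s̄ = (2.4 + 2.0 + 2.1 + 2.9 + 1.4 + 1.9 + 1.8 + 2.6 + 2.1) / 9 = 2.1333
LCL = X̄̄ − A₃·s̄ = 766.9556 − 1.628 × 2.1333 = 763.4825

763.482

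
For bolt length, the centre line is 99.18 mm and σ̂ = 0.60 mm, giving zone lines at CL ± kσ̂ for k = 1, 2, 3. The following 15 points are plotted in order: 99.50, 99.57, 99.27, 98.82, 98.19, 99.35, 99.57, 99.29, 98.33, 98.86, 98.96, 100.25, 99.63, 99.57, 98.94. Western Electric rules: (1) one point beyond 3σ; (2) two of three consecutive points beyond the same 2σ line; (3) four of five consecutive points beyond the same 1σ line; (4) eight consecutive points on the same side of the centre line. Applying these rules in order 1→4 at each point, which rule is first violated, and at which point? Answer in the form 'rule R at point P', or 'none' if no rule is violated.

Zone of each point (C = within 1σ̂, B = 1σ̂–2σ̂, A = 2σ̂–3σ̂, * = beyond 3σ̂; sign = side of CL): 1:+C, 2:+C, 3:+C, 4:-C, 5:-B, 6:+C, 7:+C, 8:+C, 9:-B, 10:-C, 11:-C, 12:+B, 13:+C, 14:+C, 15:-C
No rule fires across all 15 points.

none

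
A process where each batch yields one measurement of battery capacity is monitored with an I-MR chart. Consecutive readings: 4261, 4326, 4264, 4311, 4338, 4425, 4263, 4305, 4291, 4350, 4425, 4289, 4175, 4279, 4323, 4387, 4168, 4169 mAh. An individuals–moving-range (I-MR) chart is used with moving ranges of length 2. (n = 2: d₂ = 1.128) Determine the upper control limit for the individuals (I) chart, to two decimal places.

4503.99

X̄ = (4261 + 4326 + 4264 + 4311 + 4338 + 4425 + 4263 + 4305 + 4291 + 4350 + 4425 + 4289 + 4175 + 4279 + 4323 + 4387 + 4168 + 4169) / 18 = 4297.1667
Moving ranges: 65, 62, 47, 27, 87, 162, 42, 14, 59, 75, 136, 114, 104, 44, 64, 219, 1; M̄R̄ = 1322.0000 / 17 = 77.7647
UCL = X̄ + 3·M̄R̄/d₂ = 4297.1667 + 3 × 77.7647 / 1.128 = 4503.9877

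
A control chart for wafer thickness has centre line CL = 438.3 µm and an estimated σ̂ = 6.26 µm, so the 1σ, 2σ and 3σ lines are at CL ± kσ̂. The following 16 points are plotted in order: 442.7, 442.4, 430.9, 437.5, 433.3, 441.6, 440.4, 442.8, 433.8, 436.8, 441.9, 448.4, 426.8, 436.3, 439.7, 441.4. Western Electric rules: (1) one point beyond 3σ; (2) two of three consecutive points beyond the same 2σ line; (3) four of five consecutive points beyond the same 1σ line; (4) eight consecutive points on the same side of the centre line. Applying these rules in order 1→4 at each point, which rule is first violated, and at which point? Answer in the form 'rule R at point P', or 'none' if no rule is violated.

none

Zone of each point (C = within 1σ̂, B = 1σ̂–2σ̂, A = 2σ̂–3σ̂, * = beyond 3σ̂; sign = side of CL): 1:+C, 2:+C, 3:-B, 4:-C, 5:-C, 6:+C, 7:+C, 8:+C, 9:-C, 10:-C, 11:+C, 12:+B, 13:-B, 14:-C, 15:+C, 16:+C
No rule fires across all 16 points.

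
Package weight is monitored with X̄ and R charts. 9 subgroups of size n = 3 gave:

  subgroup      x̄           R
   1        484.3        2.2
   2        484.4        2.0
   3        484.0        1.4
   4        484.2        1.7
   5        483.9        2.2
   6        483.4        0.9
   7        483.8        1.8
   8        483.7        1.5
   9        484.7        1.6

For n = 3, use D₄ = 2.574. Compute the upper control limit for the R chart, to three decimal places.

R̄ = (2.2 + 2.0 + 1.4 + 1.7 + 2.2 + 0.9 + 1.8 + 1.5 + 1.6) / 9 = 15.3000 / 9 = 1.7000
UCL_R = D₄·R̄ = 2.574 × 1.7000 = 4.3758

4.376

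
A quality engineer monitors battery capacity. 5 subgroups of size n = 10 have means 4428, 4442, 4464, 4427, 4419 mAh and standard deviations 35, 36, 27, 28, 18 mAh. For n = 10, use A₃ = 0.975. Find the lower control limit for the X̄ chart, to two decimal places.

X̄̄ = (4428 + 4442 + 4464 + 4427 + 4419) / 5 = 4436.0000
s̄ = (35 + 36 + 27 + 28 + 18) / 5 = 28.8000
LCL = X̄̄ − A₃·s̄ = 4436.0000 − 0.975 × 28.8000 = 4407.9200

4407.92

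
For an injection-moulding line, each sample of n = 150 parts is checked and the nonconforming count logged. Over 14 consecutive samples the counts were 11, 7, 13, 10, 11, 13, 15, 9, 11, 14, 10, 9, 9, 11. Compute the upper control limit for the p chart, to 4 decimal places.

p̄ = Σdᵢ / (k·n) = 153 / (14 × 150) = 0.07286
UCL = p̄ + 3·√(p̄(1−p̄)/n) = 0.07286 + 3 × √(0.07286×0.92714/150) = 0.07286 + 3 × 0.02122 = 0.13652

0.1365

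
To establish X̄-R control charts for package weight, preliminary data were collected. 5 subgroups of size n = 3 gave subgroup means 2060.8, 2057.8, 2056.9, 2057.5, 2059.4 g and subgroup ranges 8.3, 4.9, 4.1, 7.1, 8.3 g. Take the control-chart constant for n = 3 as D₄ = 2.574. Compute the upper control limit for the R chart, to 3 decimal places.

R̄ = (8.3 + 4.9 + 4.1 + 7.1 + 8.3) / 5 = 32.7000 / 5 = 6.5400
UCL_R = D₄·R̄ = 2.574 × 6.5400 = 16.8340

16.834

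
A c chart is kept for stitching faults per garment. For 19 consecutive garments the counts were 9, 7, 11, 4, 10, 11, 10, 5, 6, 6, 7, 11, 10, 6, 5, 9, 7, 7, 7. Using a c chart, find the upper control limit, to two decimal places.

c̄ = (9 + 7 + 11 + 4 + 10 + 11 + 10 + 5 + 6 + 6 + 7 + 11 + 10 + 6 + 5 + 9 + 7 + 7 + 7) / 19 = 148 / 19 = 7.7895
UCL = c̄ + 3√c̄ = 7.7895 + 3 × √7.7895 = 7.7895 + 3 × 2.7910 = 16.1624

16.16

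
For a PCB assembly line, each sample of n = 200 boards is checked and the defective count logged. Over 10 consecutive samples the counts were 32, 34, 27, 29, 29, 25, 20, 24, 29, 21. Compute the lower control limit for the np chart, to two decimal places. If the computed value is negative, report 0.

p̄ = Σdᵢ / (k·n) = 270 / (10 × 200) = 0.13500
LCL = np̄ − 3·√(np̄(1−p̄)) = 27.0000 − 3 × 4.8327 = 12.5019

12.50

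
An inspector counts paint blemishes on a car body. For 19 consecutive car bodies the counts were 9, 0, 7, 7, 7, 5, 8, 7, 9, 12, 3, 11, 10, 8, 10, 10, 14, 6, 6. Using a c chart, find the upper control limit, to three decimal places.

c̄ = (9 + 0 + 7 + 7 + 7 + 5 + 8 + 7 + 9 + 12 + 3 + 11 + 10 + 8 + 10 + 10 + 14 + 6 + 6) / 19 = 149 / 19 = 7.8421
UCL = c̄ + 3√c̄ = 7.8421 + 3 × √7.8421 = 7.8421 + 3 × 2.8004 = 16.2432

16.243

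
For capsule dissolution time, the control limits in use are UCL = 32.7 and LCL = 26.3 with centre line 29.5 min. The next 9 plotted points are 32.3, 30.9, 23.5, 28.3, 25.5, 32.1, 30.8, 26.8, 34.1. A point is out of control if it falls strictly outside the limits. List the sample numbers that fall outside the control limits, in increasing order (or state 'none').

Compare each point to [26.3, 32.7]: sample 3 = 23.5 < LCL; sample 5 = 25.5 < LCL; sample 9 = 34.1 > UCL.

3, 5, 9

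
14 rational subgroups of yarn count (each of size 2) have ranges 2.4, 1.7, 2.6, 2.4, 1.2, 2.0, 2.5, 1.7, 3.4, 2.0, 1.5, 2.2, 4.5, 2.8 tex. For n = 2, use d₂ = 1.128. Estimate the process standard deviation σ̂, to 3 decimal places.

2.083

R̄ = (2.4 + 1.7 + 2.6 + 2.4 + 1.2 + 2.0 + 2.5 + 1.7 + 3.4 + 2.0 + 1.5 + 2.2 + 4.5 + 2.8) / 14 = 2.3500
σ̂ = R̄ / d₂ = 2.3500 / 1.128 = 2.0833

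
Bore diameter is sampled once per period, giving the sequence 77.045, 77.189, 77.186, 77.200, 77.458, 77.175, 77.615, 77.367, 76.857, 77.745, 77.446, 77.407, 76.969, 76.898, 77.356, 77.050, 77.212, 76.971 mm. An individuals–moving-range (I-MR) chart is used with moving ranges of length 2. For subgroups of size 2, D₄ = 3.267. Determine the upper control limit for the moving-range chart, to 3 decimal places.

0.923

Moving ranges: 0.144, 0.003, 0.014, 0.258, 0.283, 0.440, 0.248, 0.510, 0.888, 0.299, 0.039, 0.438, 0.071, 0.458, 0.306, 0.162, 0.241; M̄R̄ = 4.8020 / 17 = 0.2825
UCL_MR = D₄·M̄R̄ = 3.267 × 0.2825 = 0.9228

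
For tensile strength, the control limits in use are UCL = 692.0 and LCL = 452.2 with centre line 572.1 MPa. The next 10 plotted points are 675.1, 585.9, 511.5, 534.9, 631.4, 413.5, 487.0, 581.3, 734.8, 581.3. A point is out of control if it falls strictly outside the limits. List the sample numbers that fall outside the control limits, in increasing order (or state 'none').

6, 9

Compare each point to [452.2, 692.0]: sample 6 = 413.5 < LCL; sample 9 = 734.8 > UCL.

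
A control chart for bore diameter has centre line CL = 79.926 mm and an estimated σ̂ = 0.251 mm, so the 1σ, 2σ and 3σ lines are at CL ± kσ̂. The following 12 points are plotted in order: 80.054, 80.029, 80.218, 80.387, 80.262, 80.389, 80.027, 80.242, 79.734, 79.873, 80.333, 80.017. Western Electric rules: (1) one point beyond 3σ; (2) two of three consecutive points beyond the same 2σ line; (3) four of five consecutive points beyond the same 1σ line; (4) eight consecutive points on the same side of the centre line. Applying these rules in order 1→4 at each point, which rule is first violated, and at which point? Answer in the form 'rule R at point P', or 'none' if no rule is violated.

Zone of each point (C = within 1σ̂, B = 1σ̂–2σ̂, A = 2σ̂–3σ̂, * = beyond 3σ̂; sign = side of CL): 1:+C, 2:+C, 3:+B, 4:+B, 5:+B, 6:+B, 7:+C, 8:+B, 9:-C, 10:-C, 11:+B, 12:+C
Rule 3 (four of five consecutive points beyond the same 1σ limit) is satisfied at point 6.

rule 3 at point 6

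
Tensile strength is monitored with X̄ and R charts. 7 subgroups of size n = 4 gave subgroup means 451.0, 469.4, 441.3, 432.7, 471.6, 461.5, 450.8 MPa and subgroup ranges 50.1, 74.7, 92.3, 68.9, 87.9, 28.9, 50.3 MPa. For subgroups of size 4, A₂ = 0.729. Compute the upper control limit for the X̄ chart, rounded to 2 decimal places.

X̄̄ = (451.0 + 469.4 + 441.3 + 432.7 + 471.6 + 461.5 + 450.8) / 7 = 3178.3000 / 7 = 454.0429
R̄ = (50.1 + 74.7 + 92.3 + 68.9 + 87.9 + 28.9 + 50.3) / 7 = 453.1000 / 7 = 64.7286
UCL = X̄̄ + A₂·R̄ = 454.0429 + 0.729 × 64.7286 = 501.2300

501.23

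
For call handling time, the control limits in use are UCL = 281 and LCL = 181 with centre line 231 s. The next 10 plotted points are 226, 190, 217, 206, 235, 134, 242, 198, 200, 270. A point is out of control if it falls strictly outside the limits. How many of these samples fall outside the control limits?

1

Compare each point to [181, 281]: sample 6 = 134 < LCL.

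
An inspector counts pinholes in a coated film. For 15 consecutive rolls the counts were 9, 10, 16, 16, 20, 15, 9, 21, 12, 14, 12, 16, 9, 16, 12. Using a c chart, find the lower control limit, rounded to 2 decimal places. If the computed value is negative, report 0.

c̄ = (9 + 10 + 16 + 16 + 20 + 15 + 9 + 21 + 12 + 14 + 12 + 16 + 9 + 16 + 12) / 15 = 207 / 15 = 13.8000
LCL = c̄ − 3√c̄ = 13.8000 − 3 × 3.7148 = 2.6555

2.66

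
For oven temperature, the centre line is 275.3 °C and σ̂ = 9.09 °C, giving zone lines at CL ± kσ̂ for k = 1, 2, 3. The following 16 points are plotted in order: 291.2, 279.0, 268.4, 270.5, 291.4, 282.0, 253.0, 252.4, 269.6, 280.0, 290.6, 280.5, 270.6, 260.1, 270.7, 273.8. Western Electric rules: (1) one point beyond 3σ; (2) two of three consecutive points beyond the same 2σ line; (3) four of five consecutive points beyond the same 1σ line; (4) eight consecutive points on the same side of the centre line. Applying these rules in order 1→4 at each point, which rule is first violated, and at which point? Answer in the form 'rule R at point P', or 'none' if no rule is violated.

rule 2 at point 8

Zone of each point (C = within 1σ̂, B = 1σ̂–2σ̂, A = 2σ̂–3σ̂, * = beyond 3σ̂; sign = side of CL): 1:+B, 2:+C, 3:-C, 4:-C, 5:+B, 6:+C, 7:-A, 8:-A, 9:-C, 10:+C, 11:+B, 12:+C, 13:-C, 14:-B, 15:-C, 16:-C
Rule 2 (two of three consecutive points beyond the same 2σ limit) is satisfied at point 8.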